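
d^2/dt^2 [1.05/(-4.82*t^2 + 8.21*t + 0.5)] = (-48.78804*t^2 + 83.10162*t + 1.05*(9.64*t - 8.21)*(19.28*t - 16.42) + 5.061)/(-4.82*t^2 + 8.21*t + 0.5)^3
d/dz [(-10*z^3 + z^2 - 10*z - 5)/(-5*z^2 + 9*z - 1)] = (50*z^4 - 180*z^3 - 11*z^2 - 52*z + 55)/(25*z^4 - 90*z^3 + 91*z^2 - 18*z + 1)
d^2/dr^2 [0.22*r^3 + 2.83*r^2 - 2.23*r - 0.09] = 1.32*r + 5.66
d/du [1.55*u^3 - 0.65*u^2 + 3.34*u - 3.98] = 4.65*u^2 - 1.3*u + 3.34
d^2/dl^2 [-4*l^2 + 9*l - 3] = -8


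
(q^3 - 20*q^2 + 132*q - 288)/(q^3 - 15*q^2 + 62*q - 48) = (q - 6)/(q - 1)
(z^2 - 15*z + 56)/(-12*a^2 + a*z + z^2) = (z^2 - 15*z + 56)/(-12*a^2 + a*z + z^2)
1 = 1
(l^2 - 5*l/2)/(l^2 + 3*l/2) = (2*l - 5)/(2*l + 3)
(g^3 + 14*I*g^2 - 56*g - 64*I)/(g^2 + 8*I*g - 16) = (g^2 + 10*I*g - 16)/(g + 4*I)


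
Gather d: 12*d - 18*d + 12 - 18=-6*d - 6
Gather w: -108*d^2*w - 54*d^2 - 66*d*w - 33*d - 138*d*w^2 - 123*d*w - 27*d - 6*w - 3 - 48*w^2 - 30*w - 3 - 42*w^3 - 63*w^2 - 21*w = -54*d^2 - 60*d - 42*w^3 + w^2*(-138*d - 111) + w*(-108*d^2 - 189*d - 57) - 6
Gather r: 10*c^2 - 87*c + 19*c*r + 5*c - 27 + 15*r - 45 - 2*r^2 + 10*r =10*c^2 - 82*c - 2*r^2 + r*(19*c + 25) - 72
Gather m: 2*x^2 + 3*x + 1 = 2*x^2 + 3*x + 1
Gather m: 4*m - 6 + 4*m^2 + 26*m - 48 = 4*m^2 + 30*m - 54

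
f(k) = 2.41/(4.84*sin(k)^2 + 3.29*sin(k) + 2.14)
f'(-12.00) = -0.61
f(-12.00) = 0.45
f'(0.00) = -1.73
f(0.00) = 1.13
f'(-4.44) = 0.09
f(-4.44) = 0.25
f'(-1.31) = 0.31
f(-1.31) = 0.69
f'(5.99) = -0.45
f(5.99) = 1.51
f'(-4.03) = 0.28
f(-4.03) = 0.32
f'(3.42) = 0.57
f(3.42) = 1.50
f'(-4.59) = 0.04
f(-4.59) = 0.24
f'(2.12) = 0.20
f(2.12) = 0.28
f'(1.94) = 0.12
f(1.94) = 0.26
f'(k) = 2.41*(-9.68*sin(k)*cos(k) - 3.29*cos(k))/(4.84*sin(k)^2 + 3.29*sin(k) + 2.14)^2 = -(23.3288*sin(k) + 7.9289)*cos(k)/(4.84*sin(k)^2 + 3.29*sin(k) + 2.14)^2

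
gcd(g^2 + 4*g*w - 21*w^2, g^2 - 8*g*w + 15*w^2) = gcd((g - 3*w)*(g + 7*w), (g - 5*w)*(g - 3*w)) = -g + 3*w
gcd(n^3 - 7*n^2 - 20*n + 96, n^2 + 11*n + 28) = n + 4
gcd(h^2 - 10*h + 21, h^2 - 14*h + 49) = h - 7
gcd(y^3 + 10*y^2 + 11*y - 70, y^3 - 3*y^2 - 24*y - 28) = 1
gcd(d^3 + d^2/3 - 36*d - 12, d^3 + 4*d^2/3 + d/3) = d + 1/3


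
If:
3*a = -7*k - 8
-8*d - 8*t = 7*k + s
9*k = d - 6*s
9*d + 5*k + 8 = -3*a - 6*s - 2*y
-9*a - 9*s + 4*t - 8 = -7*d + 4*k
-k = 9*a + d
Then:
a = -1184/2019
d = 4152/673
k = -600/673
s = 1592/673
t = -3826/673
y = -24060/673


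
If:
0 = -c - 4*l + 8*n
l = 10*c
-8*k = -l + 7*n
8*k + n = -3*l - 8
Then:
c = -32/37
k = 207/74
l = -320/37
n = -164/37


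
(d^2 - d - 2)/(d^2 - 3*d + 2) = (d + 1)/(d - 1)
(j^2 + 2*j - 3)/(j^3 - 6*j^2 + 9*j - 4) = (j + 3)/(j^2 - 5*j + 4)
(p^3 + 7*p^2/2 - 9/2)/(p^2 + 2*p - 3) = p + 3/2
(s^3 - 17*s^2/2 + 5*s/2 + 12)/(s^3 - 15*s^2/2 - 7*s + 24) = (s + 1)/(s + 2)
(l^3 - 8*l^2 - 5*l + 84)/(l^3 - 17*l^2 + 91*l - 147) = (l^2 - l - 12)/(l^2 - 10*l + 21)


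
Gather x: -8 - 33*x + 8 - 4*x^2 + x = -4*x^2 - 32*x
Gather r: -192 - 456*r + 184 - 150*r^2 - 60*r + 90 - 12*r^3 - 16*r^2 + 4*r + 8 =-12*r^3 - 166*r^2 - 512*r + 90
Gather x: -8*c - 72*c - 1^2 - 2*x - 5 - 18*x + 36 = -80*c - 20*x + 30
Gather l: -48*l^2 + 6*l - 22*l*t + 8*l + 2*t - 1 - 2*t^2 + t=-48*l^2 + l*(14 - 22*t) - 2*t^2 + 3*t - 1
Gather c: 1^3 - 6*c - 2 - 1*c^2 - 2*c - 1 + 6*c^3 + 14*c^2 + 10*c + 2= 6*c^3 + 13*c^2 + 2*c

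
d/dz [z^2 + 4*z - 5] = 2*z + 4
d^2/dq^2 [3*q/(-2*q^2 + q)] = -24/(8*q^3 - 12*q^2 + 6*q - 1)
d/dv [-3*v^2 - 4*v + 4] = -6*v - 4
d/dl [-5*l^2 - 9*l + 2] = -10*l - 9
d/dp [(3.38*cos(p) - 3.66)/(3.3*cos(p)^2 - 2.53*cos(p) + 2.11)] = (11.154*cos(p)^2 - 24.156*cos(p) + 2.128)*sin(p)/(10.89*cos(p)^4 - 16.698*cos(p)^3 + 20.3269*cos(p)^2 - 10.6766*cos(p) + 4.4521)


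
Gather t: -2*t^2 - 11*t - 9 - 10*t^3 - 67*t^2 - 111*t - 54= -10*t^3 - 69*t^2 - 122*t - 63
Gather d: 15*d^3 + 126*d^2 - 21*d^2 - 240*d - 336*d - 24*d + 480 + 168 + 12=15*d^3 + 105*d^2 - 600*d + 660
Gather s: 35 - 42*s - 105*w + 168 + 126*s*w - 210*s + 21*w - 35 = s*(126*w - 252) - 84*w + 168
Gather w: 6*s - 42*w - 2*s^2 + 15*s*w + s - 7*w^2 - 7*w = -2*s^2 + 7*s - 7*w^2 + w*(15*s - 49)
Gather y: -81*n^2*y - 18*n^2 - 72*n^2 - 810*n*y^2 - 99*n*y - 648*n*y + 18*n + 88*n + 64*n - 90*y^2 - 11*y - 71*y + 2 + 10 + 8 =-90*n^2 + 170*n + y^2*(-810*n - 90) + y*(-81*n^2 - 747*n - 82) + 20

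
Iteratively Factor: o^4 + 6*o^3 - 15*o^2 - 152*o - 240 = (o + 3)*(o^3 + 3*o^2 - 24*o - 80) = (o + 3)*(o + 4)*(o^2 - o - 20) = (o + 3)*(o + 4)^2*(o - 5)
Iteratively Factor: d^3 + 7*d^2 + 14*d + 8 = (d + 4)*(d^2 + 3*d + 2) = (d + 2)*(d + 4)*(d + 1)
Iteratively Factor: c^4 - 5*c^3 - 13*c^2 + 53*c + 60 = (c - 5)*(c^3 - 13*c - 12) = (c - 5)*(c + 3)*(c^2 - 3*c - 4) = (c - 5)*(c + 1)*(c + 3)*(c - 4)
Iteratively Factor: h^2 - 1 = (h + 1)*(h - 1)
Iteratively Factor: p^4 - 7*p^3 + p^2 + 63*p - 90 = (p - 2)*(p^3 - 5*p^2 - 9*p + 45) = (p - 5)*(p - 2)*(p^2 - 9) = (p - 5)*(p - 2)*(p + 3)*(p - 3)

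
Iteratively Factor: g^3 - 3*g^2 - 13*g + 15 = (g - 5)*(g^2 + 2*g - 3) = (g - 5)*(g + 3)*(g - 1)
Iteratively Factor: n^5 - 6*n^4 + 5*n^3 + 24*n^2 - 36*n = (n - 3)*(n^4 - 3*n^3 - 4*n^2 + 12*n) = n*(n - 3)*(n^3 - 3*n^2 - 4*n + 12) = n*(n - 3)*(n + 2)*(n^2 - 5*n + 6) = n*(n - 3)*(n - 2)*(n + 2)*(n - 3)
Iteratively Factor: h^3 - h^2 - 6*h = (h - 3)*(h^2 + 2*h) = h*(h - 3)*(h + 2)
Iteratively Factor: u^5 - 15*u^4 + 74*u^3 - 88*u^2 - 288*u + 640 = (u - 4)*(u^4 - 11*u^3 + 30*u^2 + 32*u - 160) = (u - 4)*(u + 2)*(u^3 - 13*u^2 + 56*u - 80) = (u - 4)^2*(u + 2)*(u^2 - 9*u + 20) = (u - 5)*(u - 4)^2*(u + 2)*(u - 4)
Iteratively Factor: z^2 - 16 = (z + 4)*(z - 4)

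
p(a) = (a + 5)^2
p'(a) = 2*a + 10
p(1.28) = 39.44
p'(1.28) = 12.56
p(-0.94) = 16.48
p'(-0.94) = 8.12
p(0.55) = 30.80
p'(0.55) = 11.10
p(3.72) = 76.04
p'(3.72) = 17.44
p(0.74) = 32.95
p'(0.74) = 11.48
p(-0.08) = 24.21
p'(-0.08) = 9.84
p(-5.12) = 0.01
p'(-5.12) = -0.24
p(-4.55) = 0.20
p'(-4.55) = 0.90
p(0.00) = 25.00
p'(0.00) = 10.00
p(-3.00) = 4.00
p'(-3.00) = 4.00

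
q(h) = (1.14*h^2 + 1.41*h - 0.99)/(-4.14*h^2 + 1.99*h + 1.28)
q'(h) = (2.28*h + 1.41)/(-4.14*h^2 + 1.99*h + 1.28) + (8.28*h - 1.99)*(1.14*h^2 + 1.41*h - 0.99)/(-4.14*h^2 + 1.99*h + 1.28)^2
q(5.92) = -0.36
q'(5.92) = 0.01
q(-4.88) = -0.18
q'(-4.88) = 0.02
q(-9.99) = -0.23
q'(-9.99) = 0.00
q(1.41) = -0.79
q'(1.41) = 0.72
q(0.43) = -0.13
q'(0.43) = 1.60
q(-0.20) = -1.71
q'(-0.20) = 10.04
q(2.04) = -0.56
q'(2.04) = 0.19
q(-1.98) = -0.04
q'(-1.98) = 0.13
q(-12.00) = -0.24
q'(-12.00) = 0.00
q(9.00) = -0.33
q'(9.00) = 0.01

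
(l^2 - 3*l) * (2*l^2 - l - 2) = 2*l^4 - 7*l^3 + l^2 + 6*l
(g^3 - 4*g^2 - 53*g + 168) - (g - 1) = g^3 - 4*g^2 - 54*g + 169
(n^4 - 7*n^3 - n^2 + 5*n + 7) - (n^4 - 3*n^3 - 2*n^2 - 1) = -4*n^3 + n^2 + 5*n + 8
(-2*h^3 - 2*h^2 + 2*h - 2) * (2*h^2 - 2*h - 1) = -4*h^5 + 10*h^3 - 6*h^2 + 2*h + 2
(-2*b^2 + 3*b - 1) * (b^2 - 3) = -2*b^4 + 3*b^3 + 5*b^2 - 9*b + 3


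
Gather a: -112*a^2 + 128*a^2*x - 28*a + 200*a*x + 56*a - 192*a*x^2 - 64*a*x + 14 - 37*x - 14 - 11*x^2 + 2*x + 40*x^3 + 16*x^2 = a^2*(128*x - 112) + a*(-192*x^2 + 136*x + 28) + 40*x^3 + 5*x^2 - 35*x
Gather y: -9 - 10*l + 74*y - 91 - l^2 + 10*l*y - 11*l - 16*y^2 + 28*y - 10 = -l^2 - 21*l - 16*y^2 + y*(10*l + 102) - 110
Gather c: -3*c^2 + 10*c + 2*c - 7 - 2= -3*c^2 + 12*c - 9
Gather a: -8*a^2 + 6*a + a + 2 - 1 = -8*a^2 + 7*a + 1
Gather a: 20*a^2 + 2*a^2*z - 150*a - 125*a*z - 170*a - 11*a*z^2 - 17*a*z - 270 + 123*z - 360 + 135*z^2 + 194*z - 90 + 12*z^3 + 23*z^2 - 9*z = a^2*(2*z + 20) + a*(-11*z^2 - 142*z - 320) + 12*z^3 + 158*z^2 + 308*z - 720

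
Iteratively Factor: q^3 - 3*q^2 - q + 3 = (q - 1)*(q^2 - 2*q - 3) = (q - 3)*(q - 1)*(q + 1)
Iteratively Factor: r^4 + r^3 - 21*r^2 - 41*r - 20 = (r + 4)*(r^3 - 3*r^2 - 9*r - 5) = (r + 1)*(r + 4)*(r^2 - 4*r - 5) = (r - 5)*(r + 1)*(r + 4)*(r + 1)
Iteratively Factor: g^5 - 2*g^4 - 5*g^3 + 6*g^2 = (g - 1)*(g^4 - g^3 - 6*g^2) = (g - 3)*(g - 1)*(g^3 + 2*g^2) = g*(g - 3)*(g - 1)*(g^2 + 2*g) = g^2*(g - 3)*(g - 1)*(g + 2)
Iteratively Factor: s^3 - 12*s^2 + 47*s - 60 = (s - 5)*(s^2 - 7*s + 12) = (s - 5)*(s - 3)*(s - 4)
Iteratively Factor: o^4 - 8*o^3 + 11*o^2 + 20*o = (o - 4)*(o^3 - 4*o^2 - 5*o) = (o - 4)*(o + 1)*(o^2 - 5*o) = o*(o - 4)*(o + 1)*(o - 5)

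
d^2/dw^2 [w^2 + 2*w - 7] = 2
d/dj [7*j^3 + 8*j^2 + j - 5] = 21*j^2 + 16*j + 1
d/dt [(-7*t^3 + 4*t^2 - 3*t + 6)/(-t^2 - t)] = (7*t^4 + 14*t^3 - 7*t^2 + 12*t + 6)/(t^2*(t^2 + 2*t + 1))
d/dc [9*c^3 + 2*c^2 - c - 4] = 27*c^2 + 4*c - 1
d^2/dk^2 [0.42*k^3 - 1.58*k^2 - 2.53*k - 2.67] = 2.52*k - 3.16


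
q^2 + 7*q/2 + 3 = (q + 3/2)*(q + 2)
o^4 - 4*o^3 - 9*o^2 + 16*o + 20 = (o - 5)*(o - 2)*(o + 1)*(o + 2)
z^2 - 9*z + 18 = (z - 6)*(z - 3)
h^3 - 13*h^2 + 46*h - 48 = (h - 8)*(h - 3)*(h - 2)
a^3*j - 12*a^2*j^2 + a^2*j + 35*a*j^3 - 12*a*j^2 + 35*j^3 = (a - 7*j)*(a - 5*j)*(a*j + j)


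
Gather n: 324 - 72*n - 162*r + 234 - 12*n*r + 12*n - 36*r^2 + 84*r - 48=n*(-12*r - 60) - 36*r^2 - 78*r + 510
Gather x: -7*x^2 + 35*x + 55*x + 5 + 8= -7*x^2 + 90*x + 13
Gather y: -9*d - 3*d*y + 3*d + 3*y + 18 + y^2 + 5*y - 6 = -6*d + y^2 + y*(8 - 3*d) + 12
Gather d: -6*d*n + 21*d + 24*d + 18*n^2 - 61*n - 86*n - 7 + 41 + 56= d*(45 - 6*n) + 18*n^2 - 147*n + 90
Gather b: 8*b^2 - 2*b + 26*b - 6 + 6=8*b^2 + 24*b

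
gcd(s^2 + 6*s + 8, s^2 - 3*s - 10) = s + 2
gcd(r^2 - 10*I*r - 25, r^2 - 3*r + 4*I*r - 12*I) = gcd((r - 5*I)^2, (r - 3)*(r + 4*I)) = 1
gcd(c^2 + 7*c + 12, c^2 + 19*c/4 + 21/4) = c + 3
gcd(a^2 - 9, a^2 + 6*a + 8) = 1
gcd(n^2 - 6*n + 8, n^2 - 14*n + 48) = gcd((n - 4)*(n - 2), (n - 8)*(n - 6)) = 1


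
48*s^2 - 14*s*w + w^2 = (-8*s + w)*(-6*s + w)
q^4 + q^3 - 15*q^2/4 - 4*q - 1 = (q - 2)*(q + 1/2)^2*(q + 2)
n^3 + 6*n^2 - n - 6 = (n - 1)*(n + 1)*(n + 6)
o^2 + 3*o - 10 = (o - 2)*(o + 5)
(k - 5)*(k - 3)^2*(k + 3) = k^4 - 8*k^3 + 6*k^2 + 72*k - 135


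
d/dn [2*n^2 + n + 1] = 4*n + 1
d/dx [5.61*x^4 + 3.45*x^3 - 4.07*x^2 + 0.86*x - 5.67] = 22.44*x^3 + 10.35*x^2 - 8.14*x + 0.86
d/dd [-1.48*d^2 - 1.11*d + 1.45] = -2.96*d - 1.11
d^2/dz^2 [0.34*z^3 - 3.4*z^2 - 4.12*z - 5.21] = 2.04*z - 6.8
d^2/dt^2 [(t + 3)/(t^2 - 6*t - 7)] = 2*(3*(1 - t)*(-t^2 + 6*t + 7) - 4*(t - 3)^2*(t + 3))/(-t^2 + 6*t + 7)^3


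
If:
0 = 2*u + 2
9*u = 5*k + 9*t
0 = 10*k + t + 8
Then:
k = -63/85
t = -10/17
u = -1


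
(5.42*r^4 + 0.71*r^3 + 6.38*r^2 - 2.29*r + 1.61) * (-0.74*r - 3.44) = -4.0108*r^5 - 19.1702*r^4 - 7.1636*r^3 - 20.2526*r^2 + 6.6862*r - 5.5384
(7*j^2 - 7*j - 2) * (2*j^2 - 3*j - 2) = 14*j^4 - 35*j^3 + 3*j^2 + 20*j + 4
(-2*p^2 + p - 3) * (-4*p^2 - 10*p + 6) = 8*p^4 + 16*p^3 - 10*p^2 + 36*p - 18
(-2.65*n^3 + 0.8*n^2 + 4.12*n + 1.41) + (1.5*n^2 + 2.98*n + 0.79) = -2.65*n^3 + 2.3*n^2 + 7.1*n + 2.2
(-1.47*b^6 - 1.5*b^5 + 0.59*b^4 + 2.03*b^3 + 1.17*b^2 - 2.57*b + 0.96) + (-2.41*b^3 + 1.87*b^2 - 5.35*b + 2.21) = -1.47*b^6 - 1.5*b^5 + 0.59*b^4 - 0.38*b^3 + 3.04*b^2 - 7.92*b + 3.17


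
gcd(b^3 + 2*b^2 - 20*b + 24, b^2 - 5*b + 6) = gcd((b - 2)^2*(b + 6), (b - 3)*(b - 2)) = b - 2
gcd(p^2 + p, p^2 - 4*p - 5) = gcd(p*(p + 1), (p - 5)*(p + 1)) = p + 1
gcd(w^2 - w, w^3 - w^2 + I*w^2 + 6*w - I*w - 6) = w - 1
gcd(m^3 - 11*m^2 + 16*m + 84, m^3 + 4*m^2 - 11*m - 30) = m + 2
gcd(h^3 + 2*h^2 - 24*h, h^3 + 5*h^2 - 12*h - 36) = h + 6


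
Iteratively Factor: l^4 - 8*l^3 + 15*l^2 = (l - 3)*(l^3 - 5*l^2) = (l - 5)*(l - 3)*(l^2) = l*(l - 5)*(l - 3)*(l)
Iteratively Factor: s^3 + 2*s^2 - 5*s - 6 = (s + 1)*(s^2 + s - 6) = (s + 1)*(s + 3)*(s - 2)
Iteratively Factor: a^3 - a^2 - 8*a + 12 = (a + 3)*(a^2 - 4*a + 4) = (a - 2)*(a + 3)*(a - 2)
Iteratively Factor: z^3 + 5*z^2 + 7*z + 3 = (z + 1)*(z^2 + 4*z + 3) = (z + 1)*(z + 3)*(z + 1)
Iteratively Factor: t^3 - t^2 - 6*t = (t + 2)*(t^2 - 3*t) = (t - 3)*(t + 2)*(t)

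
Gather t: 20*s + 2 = 20*s + 2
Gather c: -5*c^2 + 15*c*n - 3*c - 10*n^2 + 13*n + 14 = -5*c^2 + c*(15*n - 3) - 10*n^2 + 13*n + 14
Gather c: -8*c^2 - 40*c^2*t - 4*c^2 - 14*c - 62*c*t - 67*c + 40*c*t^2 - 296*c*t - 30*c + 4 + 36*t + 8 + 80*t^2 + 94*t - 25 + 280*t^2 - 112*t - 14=c^2*(-40*t - 12) + c*(40*t^2 - 358*t - 111) + 360*t^2 + 18*t - 27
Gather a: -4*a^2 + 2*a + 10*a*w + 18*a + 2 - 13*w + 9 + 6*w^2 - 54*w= -4*a^2 + a*(10*w + 20) + 6*w^2 - 67*w + 11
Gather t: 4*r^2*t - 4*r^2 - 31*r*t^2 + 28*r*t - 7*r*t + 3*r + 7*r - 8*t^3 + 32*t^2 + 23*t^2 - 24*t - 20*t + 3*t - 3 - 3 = -4*r^2 + 10*r - 8*t^3 + t^2*(55 - 31*r) + t*(4*r^2 + 21*r - 41) - 6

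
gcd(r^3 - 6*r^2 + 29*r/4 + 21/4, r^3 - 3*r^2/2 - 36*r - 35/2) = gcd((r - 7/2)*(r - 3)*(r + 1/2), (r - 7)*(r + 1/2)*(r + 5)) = r + 1/2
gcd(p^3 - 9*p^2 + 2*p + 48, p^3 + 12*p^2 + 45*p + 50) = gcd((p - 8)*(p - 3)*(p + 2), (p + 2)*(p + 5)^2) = p + 2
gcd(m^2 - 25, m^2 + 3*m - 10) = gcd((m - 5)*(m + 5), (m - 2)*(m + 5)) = m + 5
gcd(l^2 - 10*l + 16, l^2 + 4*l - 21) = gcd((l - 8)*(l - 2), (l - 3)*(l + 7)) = 1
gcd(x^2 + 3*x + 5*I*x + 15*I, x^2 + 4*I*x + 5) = x + 5*I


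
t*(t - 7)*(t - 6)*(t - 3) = t^4 - 16*t^3 + 81*t^2 - 126*t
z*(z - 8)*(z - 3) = z^3 - 11*z^2 + 24*z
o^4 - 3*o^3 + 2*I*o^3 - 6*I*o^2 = o^2*(o - 3)*(o + 2*I)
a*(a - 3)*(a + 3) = a^3 - 9*a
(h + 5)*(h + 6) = h^2 + 11*h + 30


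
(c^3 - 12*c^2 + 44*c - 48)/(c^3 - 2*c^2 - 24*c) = (c^2 - 6*c + 8)/(c*(c + 4))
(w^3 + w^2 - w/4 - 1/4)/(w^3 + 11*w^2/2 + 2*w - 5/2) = (w + 1/2)/(w + 5)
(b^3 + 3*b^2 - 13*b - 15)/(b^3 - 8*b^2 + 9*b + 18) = (b + 5)/(b - 6)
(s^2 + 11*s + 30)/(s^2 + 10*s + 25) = (s + 6)/(s + 5)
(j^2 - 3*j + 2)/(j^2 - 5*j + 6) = (j - 1)/(j - 3)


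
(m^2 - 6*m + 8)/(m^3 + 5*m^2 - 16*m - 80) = (m - 2)/(m^2 + 9*m + 20)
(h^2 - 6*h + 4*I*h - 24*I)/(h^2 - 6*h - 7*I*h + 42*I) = (h + 4*I)/(h - 7*I)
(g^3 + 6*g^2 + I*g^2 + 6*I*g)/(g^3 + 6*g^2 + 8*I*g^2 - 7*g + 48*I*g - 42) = g/(g + 7*I)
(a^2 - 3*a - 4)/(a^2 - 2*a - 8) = (a + 1)/(a + 2)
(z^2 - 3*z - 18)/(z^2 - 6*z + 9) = (z^2 - 3*z - 18)/(z^2 - 6*z + 9)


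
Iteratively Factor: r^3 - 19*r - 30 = (r + 3)*(r^2 - 3*r - 10) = (r - 5)*(r + 3)*(r + 2)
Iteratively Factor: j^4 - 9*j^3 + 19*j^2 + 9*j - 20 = (j + 1)*(j^3 - 10*j^2 + 29*j - 20) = (j - 5)*(j + 1)*(j^2 - 5*j + 4) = (j - 5)*(j - 4)*(j + 1)*(j - 1)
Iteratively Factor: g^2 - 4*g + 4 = (g - 2)*(g - 2)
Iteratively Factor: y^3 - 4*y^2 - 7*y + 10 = (y - 5)*(y^2 + y - 2) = (y - 5)*(y - 1)*(y + 2)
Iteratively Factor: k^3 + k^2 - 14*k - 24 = (k + 3)*(k^2 - 2*k - 8) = (k - 4)*(k + 3)*(k + 2)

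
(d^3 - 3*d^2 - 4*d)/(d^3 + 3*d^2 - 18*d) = (d^2 - 3*d - 4)/(d^2 + 3*d - 18)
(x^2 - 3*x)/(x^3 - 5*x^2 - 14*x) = (3 - x)/(-x^2 + 5*x + 14)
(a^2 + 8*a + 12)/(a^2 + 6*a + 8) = (a + 6)/(a + 4)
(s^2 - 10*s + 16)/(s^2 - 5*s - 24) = (s - 2)/(s + 3)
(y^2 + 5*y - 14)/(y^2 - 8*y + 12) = (y + 7)/(y - 6)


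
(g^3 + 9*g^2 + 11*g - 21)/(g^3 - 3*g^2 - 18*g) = (g^2 + 6*g - 7)/(g*(g - 6))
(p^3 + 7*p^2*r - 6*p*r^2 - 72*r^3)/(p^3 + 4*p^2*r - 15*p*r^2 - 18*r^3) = (p + 4*r)/(p + r)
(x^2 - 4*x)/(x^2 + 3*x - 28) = x/(x + 7)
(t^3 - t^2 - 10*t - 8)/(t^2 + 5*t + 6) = (t^2 - 3*t - 4)/(t + 3)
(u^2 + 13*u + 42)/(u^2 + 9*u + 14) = (u + 6)/(u + 2)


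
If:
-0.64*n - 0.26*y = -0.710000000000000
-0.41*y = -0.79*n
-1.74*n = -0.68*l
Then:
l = 1.59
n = 0.62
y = 1.20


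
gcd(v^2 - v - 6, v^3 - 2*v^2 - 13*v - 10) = v + 2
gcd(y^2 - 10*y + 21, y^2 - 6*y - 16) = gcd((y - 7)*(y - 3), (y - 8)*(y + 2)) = 1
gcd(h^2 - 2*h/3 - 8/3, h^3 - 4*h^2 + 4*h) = h - 2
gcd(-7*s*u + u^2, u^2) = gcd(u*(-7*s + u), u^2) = u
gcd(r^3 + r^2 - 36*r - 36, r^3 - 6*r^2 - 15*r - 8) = r + 1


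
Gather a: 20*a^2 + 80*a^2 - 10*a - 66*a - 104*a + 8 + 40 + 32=100*a^2 - 180*a + 80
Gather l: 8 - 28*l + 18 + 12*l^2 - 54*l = 12*l^2 - 82*l + 26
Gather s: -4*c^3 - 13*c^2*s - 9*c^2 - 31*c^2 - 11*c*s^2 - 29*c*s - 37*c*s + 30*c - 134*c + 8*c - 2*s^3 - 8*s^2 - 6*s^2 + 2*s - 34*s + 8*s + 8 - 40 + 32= -4*c^3 - 40*c^2 - 96*c - 2*s^3 + s^2*(-11*c - 14) + s*(-13*c^2 - 66*c - 24)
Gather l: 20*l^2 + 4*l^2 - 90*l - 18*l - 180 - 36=24*l^2 - 108*l - 216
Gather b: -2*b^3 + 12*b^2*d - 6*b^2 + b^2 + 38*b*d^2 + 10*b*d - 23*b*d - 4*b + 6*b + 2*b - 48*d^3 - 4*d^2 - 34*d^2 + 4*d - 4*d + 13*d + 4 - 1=-2*b^3 + b^2*(12*d - 5) + b*(38*d^2 - 13*d + 4) - 48*d^3 - 38*d^2 + 13*d + 3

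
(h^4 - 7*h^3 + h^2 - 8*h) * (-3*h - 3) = -3*h^5 + 18*h^4 + 18*h^3 + 21*h^2 + 24*h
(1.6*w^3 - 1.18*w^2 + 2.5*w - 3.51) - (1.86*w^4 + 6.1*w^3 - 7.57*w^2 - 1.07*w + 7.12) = -1.86*w^4 - 4.5*w^3 + 6.39*w^2 + 3.57*w - 10.63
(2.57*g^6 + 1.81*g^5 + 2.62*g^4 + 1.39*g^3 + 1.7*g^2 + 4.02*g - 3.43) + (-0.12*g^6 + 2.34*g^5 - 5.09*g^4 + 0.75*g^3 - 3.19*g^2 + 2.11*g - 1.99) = 2.45*g^6 + 4.15*g^5 - 2.47*g^4 + 2.14*g^3 - 1.49*g^2 + 6.13*g - 5.42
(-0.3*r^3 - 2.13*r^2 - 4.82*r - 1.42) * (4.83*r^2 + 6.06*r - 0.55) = -1.449*r^5 - 12.1059*r^4 - 36.0234*r^3 - 34.8963*r^2 - 5.9542*r + 0.781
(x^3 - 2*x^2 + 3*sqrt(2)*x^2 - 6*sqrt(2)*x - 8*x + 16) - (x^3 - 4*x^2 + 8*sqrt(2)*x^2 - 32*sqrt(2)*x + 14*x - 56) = -5*sqrt(2)*x^2 + 2*x^2 - 22*x + 26*sqrt(2)*x + 72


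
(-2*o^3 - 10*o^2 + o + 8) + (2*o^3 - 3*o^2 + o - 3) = -13*o^2 + 2*o + 5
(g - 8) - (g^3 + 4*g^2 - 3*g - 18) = -g^3 - 4*g^2 + 4*g + 10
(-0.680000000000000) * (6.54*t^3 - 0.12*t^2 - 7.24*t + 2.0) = -4.4472*t^3 + 0.0816*t^2 + 4.9232*t - 1.36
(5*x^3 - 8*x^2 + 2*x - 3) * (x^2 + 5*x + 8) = 5*x^5 + 17*x^4 + 2*x^3 - 57*x^2 + x - 24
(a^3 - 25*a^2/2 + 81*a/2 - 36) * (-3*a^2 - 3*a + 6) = -3*a^5 + 69*a^4/2 - 78*a^3 - 177*a^2/2 + 351*a - 216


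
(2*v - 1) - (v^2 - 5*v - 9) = -v^2 + 7*v + 8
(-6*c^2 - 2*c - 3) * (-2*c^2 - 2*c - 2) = 12*c^4 + 16*c^3 + 22*c^2 + 10*c + 6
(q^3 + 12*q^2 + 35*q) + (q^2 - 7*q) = q^3 + 13*q^2 + 28*q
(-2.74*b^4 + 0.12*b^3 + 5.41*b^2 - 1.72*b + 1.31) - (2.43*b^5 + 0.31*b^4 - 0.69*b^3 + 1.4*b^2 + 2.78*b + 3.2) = -2.43*b^5 - 3.05*b^4 + 0.81*b^3 + 4.01*b^2 - 4.5*b - 1.89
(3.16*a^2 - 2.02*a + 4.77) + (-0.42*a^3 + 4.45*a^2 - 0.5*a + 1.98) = -0.42*a^3 + 7.61*a^2 - 2.52*a + 6.75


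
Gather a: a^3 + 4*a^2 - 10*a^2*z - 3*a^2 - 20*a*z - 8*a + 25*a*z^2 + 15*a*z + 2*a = a^3 + a^2*(1 - 10*z) + a*(25*z^2 - 5*z - 6)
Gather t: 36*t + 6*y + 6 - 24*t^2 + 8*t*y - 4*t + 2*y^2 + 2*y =-24*t^2 + t*(8*y + 32) + 2*y^2 + 8*y + 6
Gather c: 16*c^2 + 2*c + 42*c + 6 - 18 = 16*c^2 + 44*c - 12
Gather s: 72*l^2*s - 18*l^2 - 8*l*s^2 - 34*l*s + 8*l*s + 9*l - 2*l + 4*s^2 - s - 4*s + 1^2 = -18*l^2 + 7*l + s^2*(4 - 8*l) + s*(72*l^2 - 26*l - 5) + 1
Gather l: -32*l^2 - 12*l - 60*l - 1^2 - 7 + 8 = -32*l^2 - 72*l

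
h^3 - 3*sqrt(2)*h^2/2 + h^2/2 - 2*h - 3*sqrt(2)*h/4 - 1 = (h + 1/2)*(h - 2*sqrt(2))*(h + sqrt(2)/2)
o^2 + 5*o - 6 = (o - 1)*(o + 6)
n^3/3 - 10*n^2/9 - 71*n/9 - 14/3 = (n/3 + 1)*(n - 7)*(n + 2/3)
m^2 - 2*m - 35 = (m - 7)*(m + 5)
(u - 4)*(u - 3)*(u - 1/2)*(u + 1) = u^4 - 13*u^3/2 + 8*u^2 + 19*u/2 - 6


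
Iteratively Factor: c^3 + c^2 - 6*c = (c - 2)*(c^2 + 3*c) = (c - 2)*(c + 3)*(c)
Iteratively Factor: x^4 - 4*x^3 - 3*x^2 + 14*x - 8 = (x - 4)*(x^3 - 3*x + 2) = (x - 4)*(x + 2)*(x^2 - 2*x + 1) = (x - 4)*(x - 1)*(x + 2)*(x - 1)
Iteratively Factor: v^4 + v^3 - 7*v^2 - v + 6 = (v - 1)*(v^3 + 2*v^2 - 5*v - 6) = (v - 1)*(v + 3)*(v^2 - v - 2) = (v - 1)*(v + 1)*(v + 3)*(v - 2)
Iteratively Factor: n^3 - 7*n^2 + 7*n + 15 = (n - 3)*(n^2 - 4*n - 5) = (n - 5)*(n - 3)*(n + 1)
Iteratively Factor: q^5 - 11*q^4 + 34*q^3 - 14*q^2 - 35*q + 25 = (q - 1)*(q^4 - 10*q^3 + 24*q^2 + 10*q - 25) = (q - 1)^2*(q^3 - 9*q^2 + 15*q + 25) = (q - 5)*(q - 1)^2*(q^2 - 4*q - 5) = (q - 5)^2*(q - 1)^2*(q + 1)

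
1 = 1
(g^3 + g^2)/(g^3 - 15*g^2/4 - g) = 4*g*(g + 1)/(4*g^2 - 15*g - 4)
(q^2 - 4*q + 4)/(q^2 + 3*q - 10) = (q - 2)/(q + 5)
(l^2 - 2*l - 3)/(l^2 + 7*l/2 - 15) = 2*(l^2 - 2*l - 3)/(2*l^2 + 7*l - 30)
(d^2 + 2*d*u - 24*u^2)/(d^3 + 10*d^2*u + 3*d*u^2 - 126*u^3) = (-d + 4*u)/(-d^2 - 4*d*u + 21*u^2)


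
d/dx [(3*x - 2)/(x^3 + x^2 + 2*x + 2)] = (3*x^3 + 3*x^2 + 6*x - (3*x - 2)*(3*x^2 + 2*x + 2) + 6)/(x^3 + x^2 + 2*x + 2)^2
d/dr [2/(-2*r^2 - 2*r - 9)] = 4*(2*r + 1)/(2*r^2 + 2*r + 9)^2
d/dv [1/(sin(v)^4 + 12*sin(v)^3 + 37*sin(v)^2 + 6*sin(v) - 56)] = -2*(2*sin(v)^3 + 18*sin(v)^2 + 37*sin(v) + 3)*cos(v)/(sin(v)^4 + 12*sin(v)^3 + 37*sin(v)^2 + 6*sin(v) - 56)^2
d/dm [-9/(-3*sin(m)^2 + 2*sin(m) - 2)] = 18*(1 - 3*sin(m))*cos(m)/(3*sin(m)^2 - 2*sin(m) + 2)^2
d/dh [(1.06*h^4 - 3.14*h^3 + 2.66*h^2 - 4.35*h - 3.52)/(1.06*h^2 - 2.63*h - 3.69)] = (2.2472*h^5 - 11.6918*h^4 + 0.870799999999999*h^3 + 32.375*h^2 - 12.1684*h + 6.7939)/(1.1236*h^4 - 5.5756*h^3 - 0.905900000000001*h^2 + 19.4094*h + 13.6161)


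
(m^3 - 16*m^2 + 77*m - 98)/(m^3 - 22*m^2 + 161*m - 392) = (m - 2)/(m - 8)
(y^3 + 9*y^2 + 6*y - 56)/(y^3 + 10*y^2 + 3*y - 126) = (y^2 + 2*y - 8)/(y^2 + 3*y - 18)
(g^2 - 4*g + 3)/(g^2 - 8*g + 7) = (g - 3)/(g - 7)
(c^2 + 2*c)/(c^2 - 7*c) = (c + 2)/(c - 7)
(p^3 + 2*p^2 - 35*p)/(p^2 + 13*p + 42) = p*(p - 5)/(p + 6)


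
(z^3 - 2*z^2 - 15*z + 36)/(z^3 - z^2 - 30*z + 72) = (z^2 + z - 12)/(z^2 + 2*z - 24)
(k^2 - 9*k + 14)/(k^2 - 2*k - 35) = (k - 2)/(k + 5)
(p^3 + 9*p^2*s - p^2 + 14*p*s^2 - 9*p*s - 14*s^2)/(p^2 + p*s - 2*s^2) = (p^2 + 7*p*s - p - 7*s)/(p - s)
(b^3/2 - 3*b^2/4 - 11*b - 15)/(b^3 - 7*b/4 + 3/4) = (2*b^3 - 3*b^2 - 44*b - 60)/(4*b^3 - 7*b + 3)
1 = 1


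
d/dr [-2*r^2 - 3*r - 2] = -4*r - 3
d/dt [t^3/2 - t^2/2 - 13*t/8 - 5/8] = 3*t^2/2 - t - 13/8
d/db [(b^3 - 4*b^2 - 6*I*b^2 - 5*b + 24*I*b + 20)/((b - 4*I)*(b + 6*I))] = (b^4 + 4*I*b^3 + b^2*(89 - 32*I) + b*(-232 - 288*I) - 120 + 536*I)/(b^4 + 4*I*b^3 + 44*b^2 + 96*I*b + 576)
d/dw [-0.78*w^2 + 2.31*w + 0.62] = 2.31 - 1.56*w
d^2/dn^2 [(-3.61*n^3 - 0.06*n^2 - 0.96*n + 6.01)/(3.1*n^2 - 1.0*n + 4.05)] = (-5.6843418860808e-14*n^5 + 64.6039*n^3 + 438.7794*n^2 - 394.74735*n - 148.6354)/(29.791*n^6 - 28.83*n^5 + 126.0615*n^4 - 76.33*n^3 + 164.69325*n^2 - 49.2075*n + 66.430125)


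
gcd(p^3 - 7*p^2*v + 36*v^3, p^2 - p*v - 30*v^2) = p - 6*v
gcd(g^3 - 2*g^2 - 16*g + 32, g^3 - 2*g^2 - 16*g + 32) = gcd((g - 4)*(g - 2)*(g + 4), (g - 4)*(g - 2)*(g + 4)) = g^3 - 2*g^2 - 16*g + 32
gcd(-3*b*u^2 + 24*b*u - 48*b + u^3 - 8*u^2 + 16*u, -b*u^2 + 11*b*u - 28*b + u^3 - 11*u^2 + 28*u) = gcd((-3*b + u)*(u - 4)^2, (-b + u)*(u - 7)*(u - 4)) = u - 4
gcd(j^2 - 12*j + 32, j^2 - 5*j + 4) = j - 4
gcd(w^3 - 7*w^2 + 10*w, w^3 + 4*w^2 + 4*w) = w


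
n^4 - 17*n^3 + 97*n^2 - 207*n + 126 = (n - 7)*(n - 6)*(n - 3)*(n - 1)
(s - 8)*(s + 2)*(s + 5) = s^3 - s^2 - 46*s - 80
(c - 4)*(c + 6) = c^2 + 2*c - 24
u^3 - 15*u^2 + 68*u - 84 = (u - 7)*(u - 6)*(u - 2)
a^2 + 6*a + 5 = (a + 1)*(a + 5)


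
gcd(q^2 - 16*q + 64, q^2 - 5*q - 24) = q - 8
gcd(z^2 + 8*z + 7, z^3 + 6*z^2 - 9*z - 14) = z^2 + 8*z + 7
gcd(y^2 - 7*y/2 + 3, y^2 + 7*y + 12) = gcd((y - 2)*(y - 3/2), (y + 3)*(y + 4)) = 1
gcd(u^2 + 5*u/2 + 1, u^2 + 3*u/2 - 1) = u + 2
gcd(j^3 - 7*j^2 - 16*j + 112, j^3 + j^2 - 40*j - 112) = j^2 - 3*j - 28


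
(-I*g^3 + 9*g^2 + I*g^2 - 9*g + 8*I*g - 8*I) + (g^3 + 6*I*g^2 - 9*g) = g^3 - I*g^3 + 9*g^2 + 7*I*g^2 - 18*g + 8*I*g - 8*I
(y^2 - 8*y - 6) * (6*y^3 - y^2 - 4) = 6*y^5 - 49*y^4 - 28*y^3 + 2*y^2 + 32*y + 24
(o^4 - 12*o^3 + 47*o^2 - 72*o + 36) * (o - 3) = o^5 - 15*o^4 + 83*o^3 - 213*o^2 + 252*o - 108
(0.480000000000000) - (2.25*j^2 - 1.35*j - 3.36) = -2.25*j^2 + 1.35*j + 3.84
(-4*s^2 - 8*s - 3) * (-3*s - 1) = 12*s^3 + 28*s^2 + 17*s + 3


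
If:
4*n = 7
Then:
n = 7/4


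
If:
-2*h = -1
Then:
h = 1/2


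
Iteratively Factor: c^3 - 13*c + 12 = (c + 4)*(c^2 - 4*c + 3) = (c - 1)*(c + 4)*(c - 3)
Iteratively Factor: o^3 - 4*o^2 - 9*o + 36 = (o - 3)*(o^2 - o - 12) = (o - 3)*(o + 3)*(o - 4)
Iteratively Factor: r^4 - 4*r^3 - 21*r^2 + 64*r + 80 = (r - 4)*(r^3 - 21*r - 20) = (r - 4)*(r + 1)*(r^2 - r - 20) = (r - 4)*(r + 1)*(r + 4)*(r - 5)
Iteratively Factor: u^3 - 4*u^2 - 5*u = (u + 1)*(u^2 - 5*u) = u*(u + 1)*(u - 5)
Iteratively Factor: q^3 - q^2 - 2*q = (q + 1)*(q^2 - 2*q) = q*(q + 1)*(q - 2)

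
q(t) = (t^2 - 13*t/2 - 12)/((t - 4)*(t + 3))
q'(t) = (2*t - 13/2)/((t - 4)*(t + 3)) - (t^2 - 13*t/2 - 12)/((t - 4)*(t + 3)^2) - (t^2 - 13*t/2 - 12)/((t - 4)^2*(t + 3))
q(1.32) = 1.63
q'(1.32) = 0.56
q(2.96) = 3.63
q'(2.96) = 2.97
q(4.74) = -3.55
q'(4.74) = 5.78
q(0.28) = 1.13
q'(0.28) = 0.45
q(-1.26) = 0.24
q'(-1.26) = 0.89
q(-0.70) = 0.64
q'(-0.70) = 0.59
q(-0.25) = 0.88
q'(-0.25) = 0.49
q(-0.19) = 0.91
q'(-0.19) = 0.48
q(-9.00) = 1.63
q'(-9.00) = 0.08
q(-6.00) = 2.10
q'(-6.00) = 0.29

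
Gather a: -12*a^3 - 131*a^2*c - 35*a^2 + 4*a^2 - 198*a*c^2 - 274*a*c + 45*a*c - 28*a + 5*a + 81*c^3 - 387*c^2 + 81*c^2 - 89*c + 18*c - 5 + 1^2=-12*a^3 + a^2*(-131*c - 31) + a*(-198*c^2 - 229*c - 23) + 81*c^3 - 306*c^2 - 71*c - 4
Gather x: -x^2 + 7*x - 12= -x^2 + 7*x - 12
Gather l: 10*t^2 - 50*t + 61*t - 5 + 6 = 10*t^2 + 11*t + 1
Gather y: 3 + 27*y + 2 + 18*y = 45*y + 5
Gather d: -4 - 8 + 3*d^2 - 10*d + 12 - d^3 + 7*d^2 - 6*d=-d^3 + 10*d^2 - 16*d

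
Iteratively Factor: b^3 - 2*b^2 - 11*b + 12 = (b - 4)*(b^2 + 2*b - 3) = (b - 4)*(b - 1)*(b + 3)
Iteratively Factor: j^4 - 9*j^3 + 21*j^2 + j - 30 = (j + 1)*(j^3 - 10*j^2 + 31*j - 30) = (j - 2)*(j + 1)*(j^2 - 8*j + 15) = (j - 3)*(j - 2)*(j + 1)*(j - 5)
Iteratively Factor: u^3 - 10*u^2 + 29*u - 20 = (u - 1)*(u^2 - 9*u + 20) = (u - 4)*(u - 1)*(u - 5)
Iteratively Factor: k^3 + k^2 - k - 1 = (k - 1)*(k^2 + 2*k + 1) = (k - 1)*(k + 1)*(k + 1)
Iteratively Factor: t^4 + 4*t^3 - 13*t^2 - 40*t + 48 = (t - 3)*(t^3 + 7*t^2 + 8*t - 16) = (t - 3)*(t + 4)*(t^2 + 3*t - 4) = (t - 3)*(t - 1)*(t + 4)*(t + 4)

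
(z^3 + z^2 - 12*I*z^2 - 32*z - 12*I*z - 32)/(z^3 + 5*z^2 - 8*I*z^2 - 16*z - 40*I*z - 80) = (z^2 + z*(1 - 8*I) - 8*I)/(z^2 + z*(5 - 4*I) - 20*I)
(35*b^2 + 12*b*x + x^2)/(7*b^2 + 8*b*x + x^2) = (5*b + x)/(b + x)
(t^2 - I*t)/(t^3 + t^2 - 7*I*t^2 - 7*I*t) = (t - I)/(t^2 + t - 7*I*t - 7*I)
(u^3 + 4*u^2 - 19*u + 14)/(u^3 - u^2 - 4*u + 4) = (u + 7)/(u + 2)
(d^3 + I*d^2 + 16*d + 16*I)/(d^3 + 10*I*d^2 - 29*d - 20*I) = (d - 4*I)/(d + 5*I)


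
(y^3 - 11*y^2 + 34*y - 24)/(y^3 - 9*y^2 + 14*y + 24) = (y - 1)/(y + 1)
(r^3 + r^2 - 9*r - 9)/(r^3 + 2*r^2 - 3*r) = (r^2 - 2*r - 3)/(r*(r - 1))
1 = 1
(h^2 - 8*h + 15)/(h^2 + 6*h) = (h^2 - 8*h + 15)/(h*(h + 6))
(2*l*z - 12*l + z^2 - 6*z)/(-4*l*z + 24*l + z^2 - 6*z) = (2*l + z)/(-4*l + z)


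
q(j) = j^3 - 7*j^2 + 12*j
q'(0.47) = 6.08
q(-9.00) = -1404.00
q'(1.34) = -1.37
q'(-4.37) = 130.47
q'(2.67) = -3.99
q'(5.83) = 32.35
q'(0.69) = 3.77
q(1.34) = 5.92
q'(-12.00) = 612.00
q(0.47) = 4.20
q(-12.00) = -2880.00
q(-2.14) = -67.54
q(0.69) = 5.28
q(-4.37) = -269.57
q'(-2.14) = 55.70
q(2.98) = 0.06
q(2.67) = 1.17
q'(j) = 3*j^2 - 14*j + 12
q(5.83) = 30.19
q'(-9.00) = 381.00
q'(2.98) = -3.08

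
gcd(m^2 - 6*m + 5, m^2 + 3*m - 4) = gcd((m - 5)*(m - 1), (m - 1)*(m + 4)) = m - 1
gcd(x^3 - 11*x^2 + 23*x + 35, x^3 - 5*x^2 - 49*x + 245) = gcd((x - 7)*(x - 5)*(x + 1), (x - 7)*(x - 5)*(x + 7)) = x^2 - 12*x + 35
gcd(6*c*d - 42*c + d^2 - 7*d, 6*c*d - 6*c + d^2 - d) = 6*c + d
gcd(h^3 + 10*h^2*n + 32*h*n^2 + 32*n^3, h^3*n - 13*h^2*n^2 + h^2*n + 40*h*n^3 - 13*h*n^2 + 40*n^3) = 1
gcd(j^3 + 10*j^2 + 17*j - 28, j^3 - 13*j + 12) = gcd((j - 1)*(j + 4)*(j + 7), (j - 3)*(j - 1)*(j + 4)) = j^2 + 3*j - 4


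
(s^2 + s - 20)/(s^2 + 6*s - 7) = (s^2 + s - 20)/(s^2 + 6*s - 7)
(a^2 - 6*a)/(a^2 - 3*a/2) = 2*(a - 6)/(2*a - 3)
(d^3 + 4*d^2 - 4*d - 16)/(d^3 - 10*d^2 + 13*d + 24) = (d^3 + 4*d^2 - 4*d - 16)/(d^3 - 10*d^2 + 13*d + 24)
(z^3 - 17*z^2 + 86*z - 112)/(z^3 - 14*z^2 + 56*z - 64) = (z - 7)/(z - 4)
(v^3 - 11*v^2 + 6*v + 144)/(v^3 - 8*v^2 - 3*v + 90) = (v - 8)/(v - 5)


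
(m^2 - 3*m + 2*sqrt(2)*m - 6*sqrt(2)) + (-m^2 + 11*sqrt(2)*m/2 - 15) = -3*m + 15*sqrt(2)*m/2 - 15 - 6*sqrt(2)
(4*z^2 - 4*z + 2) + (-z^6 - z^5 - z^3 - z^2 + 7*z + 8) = -z^6 - z^5 - z^3 + 3*z^2 + 3*z + 10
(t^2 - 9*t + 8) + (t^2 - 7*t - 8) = 2*t^2 - 16*t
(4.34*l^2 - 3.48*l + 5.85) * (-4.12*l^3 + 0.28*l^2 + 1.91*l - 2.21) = -17.8808*l^5 + 15.5528*l^4 - 16.787*l^3 - 14.6002*l^2 + 18.8643*l - 12.9285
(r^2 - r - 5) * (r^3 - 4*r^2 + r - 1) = r^5 - 5*r^4 + 18*r^2 - 4*r + 5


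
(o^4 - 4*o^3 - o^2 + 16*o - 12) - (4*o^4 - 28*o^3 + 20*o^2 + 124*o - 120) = -3*o^4 + 24*o^3 - 21*o^2 - 108*o + 108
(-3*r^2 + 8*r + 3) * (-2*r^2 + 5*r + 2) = 6*r^4 - 31*r^3 + 28*r^2 + 31*r + 6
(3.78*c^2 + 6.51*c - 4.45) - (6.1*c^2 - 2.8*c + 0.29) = -2.32*c^2 + 9.31*c - 4.74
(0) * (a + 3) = 0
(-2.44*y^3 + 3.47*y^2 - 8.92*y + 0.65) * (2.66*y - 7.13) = -6.4904*y^4 + 26.6274*y^3 - 48.4683*y^2 + 65.3286*y - 4.6345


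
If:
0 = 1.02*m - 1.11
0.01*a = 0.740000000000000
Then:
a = 74.00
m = 1.09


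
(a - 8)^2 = a^2 - 16*a + 64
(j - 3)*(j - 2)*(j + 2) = j^3 - 3*j^2 - 4*j + 12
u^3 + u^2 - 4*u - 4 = (u - 2)*(u + 1)*(u + 2)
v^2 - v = v*(v - 1)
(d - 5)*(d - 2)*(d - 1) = d^3 - 8*d^2 + 17*d - 10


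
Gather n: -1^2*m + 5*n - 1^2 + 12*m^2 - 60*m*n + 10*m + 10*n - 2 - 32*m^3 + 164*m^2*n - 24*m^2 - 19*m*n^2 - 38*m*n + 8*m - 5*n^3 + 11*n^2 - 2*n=-32*m^3 - 12*m^2 + 17*m - 5*n^3 + n^2*(11 - 19*m) + n*(164*m^2 - 98*m + 13) - 3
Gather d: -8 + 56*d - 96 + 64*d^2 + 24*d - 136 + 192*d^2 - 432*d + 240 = 256*d^2 - 352*d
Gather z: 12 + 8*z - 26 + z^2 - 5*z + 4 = z^2 + 3*z - 10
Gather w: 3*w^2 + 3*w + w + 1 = 3*w^2 + 4*w + 1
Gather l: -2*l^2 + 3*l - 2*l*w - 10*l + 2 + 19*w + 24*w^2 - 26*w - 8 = -2*l^2 + l*(-2*w - 7) + 24*w^2 - 7*w - 6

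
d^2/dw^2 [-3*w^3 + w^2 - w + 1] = 2 - 18*w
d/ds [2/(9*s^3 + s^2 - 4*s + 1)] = 2*(-27*s^2 - 2*s + 4)/(9*s^3 + s^2 - 4*s + 1)^2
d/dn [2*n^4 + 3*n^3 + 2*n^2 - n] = 8*n^3 + 9*n^2 + 4*n - 1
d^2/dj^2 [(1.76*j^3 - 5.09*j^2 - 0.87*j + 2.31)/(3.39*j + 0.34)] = (40.452192*j^3 + 12.171456*j^2 + 1.220736*j + 53.922218)/(38.958219*j^3 + 11.721942*j^2 + 1.175652*j + 0.039304)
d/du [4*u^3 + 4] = 12*u^2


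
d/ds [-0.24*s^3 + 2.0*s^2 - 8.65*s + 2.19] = -0.72*s^2 + 4.0*s - 8.65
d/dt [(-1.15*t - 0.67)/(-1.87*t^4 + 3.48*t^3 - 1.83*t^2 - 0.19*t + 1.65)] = (-6.4515*t^4 + 2.9924*t^3 + 4.8903*t^2 - 2.4522*t - 2.0248)/(3.4969*t^8 - 13.0152*t^7 + 18.9546*t^6 - 12.0262*t^5 - 4.1445*t^4 + 12.1794*t^3 - 6.0029*t^2 - 0.627*t + 2.7225)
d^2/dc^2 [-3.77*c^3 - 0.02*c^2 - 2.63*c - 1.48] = -22.62*c - 0.04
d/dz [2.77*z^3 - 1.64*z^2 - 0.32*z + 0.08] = 8.31*z^2 - 3.28*z - 0.32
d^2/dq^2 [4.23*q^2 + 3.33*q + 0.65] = 8.46000000000000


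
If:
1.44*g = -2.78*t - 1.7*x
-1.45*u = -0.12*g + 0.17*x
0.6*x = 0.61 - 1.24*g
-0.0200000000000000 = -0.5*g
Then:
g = 0.04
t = -0.59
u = -0.11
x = 0.93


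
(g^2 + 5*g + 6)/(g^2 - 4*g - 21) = (g + 2)/(g - 7)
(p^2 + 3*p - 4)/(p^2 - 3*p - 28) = (p - 1)/(p - 7)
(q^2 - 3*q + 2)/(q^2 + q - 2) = (q - 2)/(q + 2)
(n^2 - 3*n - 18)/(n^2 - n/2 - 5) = 2*(-n^2 + 3*n + 18)/(-2*n^2 + n + 10)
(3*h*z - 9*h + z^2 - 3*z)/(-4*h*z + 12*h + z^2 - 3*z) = (3*h + z)/(-4*h + z)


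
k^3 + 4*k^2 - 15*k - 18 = (k - 3)*(k + 1)*(k + 6)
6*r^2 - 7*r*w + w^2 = (-6*r + w)*(-r + w)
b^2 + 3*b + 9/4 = (b + 3/2)^2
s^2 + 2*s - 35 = (s - 5)*(s + 7)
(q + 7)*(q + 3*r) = q^2 + 3*q*r + 7*q + 21*r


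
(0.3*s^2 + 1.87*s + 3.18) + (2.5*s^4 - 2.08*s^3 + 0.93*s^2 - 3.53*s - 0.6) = 2.5*s^4 - 2.08*s^3 + 1.23*s^2 - 1.66*s + 2.58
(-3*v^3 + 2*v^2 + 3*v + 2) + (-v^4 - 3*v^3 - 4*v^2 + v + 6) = -v^4 - 6*v^3 - 2*v^2 + 4*v + 8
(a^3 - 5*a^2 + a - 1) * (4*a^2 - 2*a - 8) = 4*a^5 - 22*a^4 + 6*a^3 + 34*a^2 - 6*a + 8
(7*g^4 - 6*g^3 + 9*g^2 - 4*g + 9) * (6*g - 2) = 42*g^5 - 50*g^4 + 66*g^3 - 42*g^2 + 62*g - 18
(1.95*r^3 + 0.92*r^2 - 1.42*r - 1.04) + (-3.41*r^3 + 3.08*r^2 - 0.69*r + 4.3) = -1.46*r^3 + 4.0*r^2 - 2.11*r + 3.26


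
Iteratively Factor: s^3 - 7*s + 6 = (s + 3)*(s^2 - 3*s + 2) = (s - 1)*(s + 3)*(s - 2)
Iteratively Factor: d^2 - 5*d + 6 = (d - 3)*(d - 2)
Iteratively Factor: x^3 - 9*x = (x)*(x^2 - 9) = x*(x + 3)*(x - 3)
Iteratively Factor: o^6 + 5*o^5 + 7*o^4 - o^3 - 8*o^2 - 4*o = (o + 2)*(o^5 + 3*o^4 + o^3 - 3*o^2 - 2*o) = (o - 1)*(o + 2)*(o^4 + 4*o^3 + 5*o^2 + 2*o) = (o - 1)*(o + 1)*(o + 2)*(o^3 + 3*o^2 + 2*o) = (o - 1)*(o + 1)^2*(o + 2)*(o^2 + 2*o) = o*(o - 1)*(o + 1)^2*(o + 2)*(o + 2)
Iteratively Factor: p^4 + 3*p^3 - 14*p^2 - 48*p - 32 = (p + 2)*(p^3 + p^2 - 16*p - 16) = (p + 1)*(p + 2)*(p^2 - 16) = (p - 4)*(p + 1)*(p + 2)*(p + 4)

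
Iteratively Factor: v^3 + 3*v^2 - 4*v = (v + 4)*(v^2 - v) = v*(v + 4)*(v - 1)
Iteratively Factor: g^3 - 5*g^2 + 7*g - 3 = (g - 1)*(g^2 - 4*g + 3) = (g - 1)^2*(g - 3)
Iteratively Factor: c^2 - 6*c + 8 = (c - 2)*(c - 4)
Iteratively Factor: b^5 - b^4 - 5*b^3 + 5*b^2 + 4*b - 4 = (b + 1)*(b^4 - 2*b^3 - 3*b^2 + 8*b - 4) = (b - 1)*(b + 1)*(b^3 - b^2 - 4*b + 4) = (b - 2)*(b - 1)*(b + 1)*(b^2 + b - 2) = (b - 2)*(b - 1)*(b + 1)*(b + 2)*(b - 1)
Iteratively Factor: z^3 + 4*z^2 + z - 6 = (z + 3)*(z^2 + z - 2) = (z - 1)*(z + 3)*(z + 2)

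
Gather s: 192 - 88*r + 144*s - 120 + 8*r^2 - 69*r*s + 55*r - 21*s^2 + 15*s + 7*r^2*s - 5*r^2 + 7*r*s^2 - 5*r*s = 3*r^2 - 33*r + s^2*(7*r - 21) + s*(7*r^2 - 74*r + 159) + 72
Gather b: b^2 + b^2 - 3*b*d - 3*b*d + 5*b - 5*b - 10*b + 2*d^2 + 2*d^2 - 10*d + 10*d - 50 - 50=2*b^2 + b*(-6*d - 10) + 4*d^2 - 100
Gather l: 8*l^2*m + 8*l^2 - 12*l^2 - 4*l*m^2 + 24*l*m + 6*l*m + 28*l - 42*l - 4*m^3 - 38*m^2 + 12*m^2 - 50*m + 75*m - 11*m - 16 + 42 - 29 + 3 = l^2*(8*m - 4) + l*(-4*m^2 + 30*m - 14) - 4*m^3 - 26*m^2 + 14*m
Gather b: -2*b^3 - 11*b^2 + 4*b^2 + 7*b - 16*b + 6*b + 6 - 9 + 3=-2*b^3 - 7*b^2 - 3*b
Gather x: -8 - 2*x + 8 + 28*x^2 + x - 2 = 28*x^2 - x - 2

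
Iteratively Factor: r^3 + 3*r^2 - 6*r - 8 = (r + 4)*(r^2 - r - 2) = (r - 2)*(r + 4)*(r + 1)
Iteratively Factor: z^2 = (z)*(z)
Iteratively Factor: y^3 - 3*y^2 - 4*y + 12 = (y - 3)*(y^2 - 4) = (y - 3)*(y - 2)*(y + 2)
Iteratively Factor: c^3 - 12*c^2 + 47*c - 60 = (c - 4)*(c^2 - 8*c + 15) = (c - 5)*(c - 4)*(c - 3)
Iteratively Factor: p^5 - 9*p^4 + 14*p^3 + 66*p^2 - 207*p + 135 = (p - 3)*(p^4 - 6*p^3 - 4*p^2 + 54*p - 45) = (p - 3)*(p - 1)*(p^3 - 5*p^2 - 9*p + 45) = (p - 5)*(p - 3)*(p - 1)*(p^2 - 9) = (p - 5)*(p - 3)^2*(p - 1)*(p + 3)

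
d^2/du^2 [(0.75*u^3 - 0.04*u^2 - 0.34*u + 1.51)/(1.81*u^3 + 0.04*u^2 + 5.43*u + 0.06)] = (-7.105427357601e-15*u^7 - 0.370688*u^6 - 50.910594*u^5 + 60.596628*u^4 + 52.733282*u^3 + 90.968658*u^2 + 1.005012*u + 89.258406)/(5.929741*u^9 + 0.393132*u^8 + 53.376357*u^7 + 2.948554*u^6 + 160.155135*u^5 + 7.076664*u^4 + 160.200747*u^3 + 5.307714*u^2 + 0.058644*u + 0.000216)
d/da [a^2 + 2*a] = 2*a + 2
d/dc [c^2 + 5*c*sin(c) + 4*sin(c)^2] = 5*c*cos(c) + 2*c + 5*sin(c) + 4*sin(2*c)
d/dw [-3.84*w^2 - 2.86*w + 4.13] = -7.68*w - 2.86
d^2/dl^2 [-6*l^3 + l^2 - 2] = 2 - 36*l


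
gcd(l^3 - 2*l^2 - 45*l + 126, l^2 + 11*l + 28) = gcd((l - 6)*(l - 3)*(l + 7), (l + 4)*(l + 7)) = l + 7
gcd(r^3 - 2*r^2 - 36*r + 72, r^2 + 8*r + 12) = r + 6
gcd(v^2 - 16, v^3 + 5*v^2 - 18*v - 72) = v - 4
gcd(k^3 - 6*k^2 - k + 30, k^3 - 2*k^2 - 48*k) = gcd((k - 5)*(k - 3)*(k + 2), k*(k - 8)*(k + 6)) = 1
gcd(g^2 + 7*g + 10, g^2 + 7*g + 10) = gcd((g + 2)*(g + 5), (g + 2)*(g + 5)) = g^2 + 7*g + 10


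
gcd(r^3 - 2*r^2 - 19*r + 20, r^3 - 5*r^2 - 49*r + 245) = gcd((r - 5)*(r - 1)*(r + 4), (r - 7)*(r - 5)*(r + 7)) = r - 5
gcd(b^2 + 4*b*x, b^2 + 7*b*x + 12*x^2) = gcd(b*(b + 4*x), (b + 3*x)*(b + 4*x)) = b + 4*x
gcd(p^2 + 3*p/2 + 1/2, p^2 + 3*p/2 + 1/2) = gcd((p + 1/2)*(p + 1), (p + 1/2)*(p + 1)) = p^2 + 3*p/2 + 1/2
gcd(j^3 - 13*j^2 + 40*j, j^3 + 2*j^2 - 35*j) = j^2 - 5*j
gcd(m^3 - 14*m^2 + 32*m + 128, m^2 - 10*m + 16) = m - 8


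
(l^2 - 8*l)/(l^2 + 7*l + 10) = l*(l - 8)/(l^2 + 7*l + 10)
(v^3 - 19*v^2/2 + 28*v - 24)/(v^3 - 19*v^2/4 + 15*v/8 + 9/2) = 4*(v - 4)/(4*v + 3)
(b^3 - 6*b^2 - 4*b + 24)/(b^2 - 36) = (b^2 - 4)/(b + 6)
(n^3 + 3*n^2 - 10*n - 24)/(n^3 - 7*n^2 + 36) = (n + 4)/(n - 6)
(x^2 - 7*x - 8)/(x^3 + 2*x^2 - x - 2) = (x - 8)/(x^2 + x - 2)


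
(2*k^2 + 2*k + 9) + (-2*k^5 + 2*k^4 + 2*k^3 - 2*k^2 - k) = -2*k^5 + 2*k^4 + 2*k^3 + k + 9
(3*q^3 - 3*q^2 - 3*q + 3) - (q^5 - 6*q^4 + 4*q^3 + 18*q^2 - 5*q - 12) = -q^5 + 6*q^4 - q^3 - 21*q^2 + 2*q + 15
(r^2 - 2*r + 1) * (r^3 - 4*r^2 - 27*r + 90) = r^5 - 6*r^4 - 18*r^3 + 140*r^2 - 207*r + 90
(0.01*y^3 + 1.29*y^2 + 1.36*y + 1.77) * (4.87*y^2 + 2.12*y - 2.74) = 0.0487*y^5 + 6.3035*y^4 + 9.3306*y^3 + 7.9685*y^2 + 0.0259999999999998*y - 4.8498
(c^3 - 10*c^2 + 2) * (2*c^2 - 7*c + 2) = 2*c^5 - 27*c^4 + 72*c^3 - 16*c^2 - 14*c + 4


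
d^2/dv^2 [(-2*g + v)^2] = 2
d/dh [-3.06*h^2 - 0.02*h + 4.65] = -6.12*h - 0.02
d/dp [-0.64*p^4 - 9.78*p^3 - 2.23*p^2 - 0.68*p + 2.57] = -2.56*p^3 - 29.34*p^2 - 4.46*p - 0.68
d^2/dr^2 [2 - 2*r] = 0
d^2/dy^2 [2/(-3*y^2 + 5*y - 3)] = 4*(9*y^2 - 15*y - (6*y - 5)^2 + 9)/(3*y^2 - 5*y + 3)^3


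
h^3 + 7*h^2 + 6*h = h*(h + 1)*(h + 6)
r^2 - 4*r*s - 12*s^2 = (r - 6*s)*(r + 2*s)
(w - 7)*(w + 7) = w^2 - 49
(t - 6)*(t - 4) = t^2 - 10*t + 24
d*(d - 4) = d^2 - 4*d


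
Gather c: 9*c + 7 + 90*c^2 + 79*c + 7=90*c^2 + 88*c + 14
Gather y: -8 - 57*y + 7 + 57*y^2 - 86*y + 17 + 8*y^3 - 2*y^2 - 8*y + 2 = 8*y^3 + 55*y^2 - 151*y + 18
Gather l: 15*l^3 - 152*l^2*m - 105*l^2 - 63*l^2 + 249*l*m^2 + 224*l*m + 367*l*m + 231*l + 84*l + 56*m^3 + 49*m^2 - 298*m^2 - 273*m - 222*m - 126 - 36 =15*l^3 + l^2*(-152*m - 168) + l*(249*m^2 + 591*m + 315) + 56*m^3 - 249*m^2 - 495*m - 162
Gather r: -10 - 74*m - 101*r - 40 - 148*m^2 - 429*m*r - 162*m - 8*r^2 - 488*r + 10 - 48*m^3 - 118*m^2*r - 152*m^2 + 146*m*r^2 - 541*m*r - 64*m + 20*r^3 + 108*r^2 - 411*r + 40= -48*m^3 - 300*m^2 - 300*m + 20*r^3 + r^2*(146*m + 100) + r*(-118*m^2 - 970*m - 1000)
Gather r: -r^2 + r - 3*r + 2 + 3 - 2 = -r^2 - 2*r + 3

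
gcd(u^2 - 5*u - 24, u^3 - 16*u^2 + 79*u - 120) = u - 8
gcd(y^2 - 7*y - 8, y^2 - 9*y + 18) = 1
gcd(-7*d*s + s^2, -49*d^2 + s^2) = -7*d + s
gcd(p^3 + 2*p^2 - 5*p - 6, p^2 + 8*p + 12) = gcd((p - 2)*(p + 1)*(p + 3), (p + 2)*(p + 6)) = 1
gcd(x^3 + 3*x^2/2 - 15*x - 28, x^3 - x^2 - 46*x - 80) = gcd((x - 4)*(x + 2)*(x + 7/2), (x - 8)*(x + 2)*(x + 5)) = x + 2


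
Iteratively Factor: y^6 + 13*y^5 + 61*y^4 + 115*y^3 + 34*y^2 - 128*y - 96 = (y + 4)*(y^5 + 9*y^4 + 25*y^3 + 15*y^2 - 26*y - 24) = (y + 2)*(y + 4)*(y^4 + 7*y^3 + 11*y^2 - 7*y - 12) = (y + 1)*(y + 2)*(y + 4)*(y^3 + 6*y^2 + 5*y - 12) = (y + 1)*(y + 2)*(y + 4)^2*(y^2 + 2*y - 3) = (y + 1)*(y + 2)*(y + 3)*(y + 4)^2*(y - 1)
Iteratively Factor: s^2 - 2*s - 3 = (s + 1)*(s - 3)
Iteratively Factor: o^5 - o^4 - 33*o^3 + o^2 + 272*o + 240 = (o - 4)*(o^4 + 3*o^3 - 21*o^2 - 83*o - 60) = (o - 4)*(o + 1)*(o^3 + 2*o^2 - 23*o - 60) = (o - 4)*(o + 1)*(o + 4)*(o^2 - 2*o - 15) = (o - 5)*(o - 4)*(o + 1)*(o + 4)*(o + 3)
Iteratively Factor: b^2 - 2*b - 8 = (b - 4)*(b + 2)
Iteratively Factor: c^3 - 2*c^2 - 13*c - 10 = (c + 1)*(c^2 - 3*c - 10) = (c - 5)*(c + 1)*(c + 2)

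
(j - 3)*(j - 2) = j^2 - 5*j + 6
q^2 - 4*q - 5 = (q - 5)*(q + 1)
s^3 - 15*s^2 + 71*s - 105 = (s - 7)*(s - 5)*(s - 3)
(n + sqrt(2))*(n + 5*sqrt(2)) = n^2 + 6*sqrt(2)*n + 10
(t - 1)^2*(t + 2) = t^3 - 3*t + 2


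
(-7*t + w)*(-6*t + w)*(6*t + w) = 252*t^3 - 36*t^2*w - 7*t*w^2 + w^3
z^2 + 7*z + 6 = (z + 1)*(z + 6)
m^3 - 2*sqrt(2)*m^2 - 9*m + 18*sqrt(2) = (m - 3)*(m + 3)*(m - 2*sqrt(2))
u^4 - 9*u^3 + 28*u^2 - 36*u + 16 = (u - 4)*(u - 2)^2*(u - 1)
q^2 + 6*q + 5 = (q + 1)*(q + 5)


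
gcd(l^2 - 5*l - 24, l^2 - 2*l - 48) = l - 8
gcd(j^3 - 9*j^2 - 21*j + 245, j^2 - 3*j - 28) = j - 7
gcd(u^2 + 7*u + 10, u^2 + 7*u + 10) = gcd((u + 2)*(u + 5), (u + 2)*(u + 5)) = u^2 + 7*u + 10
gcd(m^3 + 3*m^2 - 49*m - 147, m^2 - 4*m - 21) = m^2 - 4*m - 21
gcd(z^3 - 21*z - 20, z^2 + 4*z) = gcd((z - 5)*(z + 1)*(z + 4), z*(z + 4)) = z + 4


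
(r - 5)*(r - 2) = r^2 - 7*r + 10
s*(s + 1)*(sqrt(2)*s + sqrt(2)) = sqrt(2)*s^3 + 2*sqrt(2)*s^2 + sqrt(2)*s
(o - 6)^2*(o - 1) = o^3 - 13*o^2 + 48*o - 36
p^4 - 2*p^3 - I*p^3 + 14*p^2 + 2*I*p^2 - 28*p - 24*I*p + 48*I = (p - 2)*(p - 3*I)*(p - 2*I)*(p + 4*I)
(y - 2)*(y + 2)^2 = y^3 + 2*y^2 - 4*y - 8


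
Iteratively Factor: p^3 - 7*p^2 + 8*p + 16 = (p - 4)*(p^2 - 3*p - 4) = (p - 4)^2*(p + 1)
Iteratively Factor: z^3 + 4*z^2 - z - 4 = (z + 1)*(z^2 + 3*z - 4) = (z + 1)*(z + 4)*(z - 1)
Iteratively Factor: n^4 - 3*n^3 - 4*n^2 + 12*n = (n - 2)*(n^3 - n^2 - 6*n) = (n - 3)*(n - 2)*(n^2 + 2*n) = (n - 3)*(n - 2)*(n + 2)*(n)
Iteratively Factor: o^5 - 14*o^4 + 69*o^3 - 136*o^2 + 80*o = (o - 1)*(o^4 - 13*o^3 + 56*o^2 - 80*o) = (o - 4)*(o - 1)*(o^3 - 9*o^2 + 20*o) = (o - 5)*(o - 4)*(o - 1)*(o^2 - 4*o) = (o - 5)*(o - 4)^2*(o - 1)*(o)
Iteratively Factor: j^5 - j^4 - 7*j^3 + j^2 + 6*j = (j + 2)*(j^4 - 3*j^3 - j^2 + 3*j) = (j - 3)*(j + 2)*(j^3 - j) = (j - 3)*(j - 1)*(j + 2)*(j^2 + j) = j*(j - 3)*(j - 1)*(j + 2)*(j + 1)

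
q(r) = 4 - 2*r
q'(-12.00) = -2.00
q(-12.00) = 28.00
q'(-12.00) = -2.00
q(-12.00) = 28.00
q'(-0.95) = -2.00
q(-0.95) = 5.90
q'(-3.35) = -2.00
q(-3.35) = 10.70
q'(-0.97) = -2.00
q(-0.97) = 5.94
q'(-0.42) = -2.00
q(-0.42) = 4.84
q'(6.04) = -2.00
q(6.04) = -8.08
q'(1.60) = -2.00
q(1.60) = 0.80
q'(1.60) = -2.00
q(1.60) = 0.80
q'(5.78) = -2.00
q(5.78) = -7.56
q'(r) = -2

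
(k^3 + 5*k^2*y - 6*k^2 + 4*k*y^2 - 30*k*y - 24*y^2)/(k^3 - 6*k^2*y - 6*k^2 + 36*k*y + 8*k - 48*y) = (k^3 + 5*k^2*y - 6*k^2 + 4*k*y^2 - 30*k*y - 24*y^2)/(k^3 - 6*k^2*y - 6*k^2 + 36*k*y + 8*k - 48*y)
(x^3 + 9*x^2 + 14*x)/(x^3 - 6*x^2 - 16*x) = (x + 7)/(x - 8)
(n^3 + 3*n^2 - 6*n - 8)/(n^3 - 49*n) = (n^3 + 3*n^2 - 6*n - 8)/(n*(n^2 - 49))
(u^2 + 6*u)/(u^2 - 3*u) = (u + 6)/(u - 3)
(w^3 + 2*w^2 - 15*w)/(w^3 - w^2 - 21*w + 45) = w/(w - 3)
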